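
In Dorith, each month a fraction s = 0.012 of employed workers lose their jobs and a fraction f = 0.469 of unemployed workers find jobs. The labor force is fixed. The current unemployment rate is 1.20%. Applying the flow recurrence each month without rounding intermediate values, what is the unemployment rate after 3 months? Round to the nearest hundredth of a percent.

With a fixed labor force, u_{t+1} = u_t + s·(1−u_t) − f·u_t = u_t·(1−s−f) + s.
Here 1−s−f = 0.519 and s = 0.012.
u_1 = 0.012000 × 0.519 + 0.012 = 0.018228.
u_2 = 0.018228 × 0.519 + 0.012 = 0.021460.
u_3 = 0.021460 × 0.519 + 0.012 = 0.023138.

Unemployment rate after three months ≈ 2.31%.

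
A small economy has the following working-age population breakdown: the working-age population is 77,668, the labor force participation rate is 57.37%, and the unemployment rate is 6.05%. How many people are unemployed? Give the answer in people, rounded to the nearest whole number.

Labor force = 0.5737 × 77,668 = 44,558.
Unemployed = 0.0605 × 44,558 ≈ 2,696.

About 2,696 are unemployed.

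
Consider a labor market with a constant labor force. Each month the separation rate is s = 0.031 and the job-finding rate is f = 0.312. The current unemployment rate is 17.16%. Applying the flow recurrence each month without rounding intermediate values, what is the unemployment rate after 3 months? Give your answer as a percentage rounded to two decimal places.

Unemployment rate after three months ≈ 11.34%.

With a fixed labor force, u_{t+1} = u_t + s·(1−u_t) − f·u_t = u_t·(1−s−f) + s.
Here 1−s−f = 0.657 and s = 0.031.
u_1 = 0.171600 × 0.657 + 0.031 = 0.143741.
u_2 = 0.143741 × 0.657 + 0.031 = 0.125438.
u_3 = 0.125438 × 0.657 + 0.031 = 0.113413.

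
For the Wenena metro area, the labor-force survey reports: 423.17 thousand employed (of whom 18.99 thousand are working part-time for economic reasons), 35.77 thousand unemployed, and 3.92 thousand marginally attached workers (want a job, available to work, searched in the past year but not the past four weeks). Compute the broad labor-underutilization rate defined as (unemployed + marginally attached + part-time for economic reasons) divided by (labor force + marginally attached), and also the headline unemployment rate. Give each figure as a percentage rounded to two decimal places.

Broad underutilization rate ≈ 12.68%; headline unemployment rate ≈ 7.79%.

Labor force = 423.17 + 35.77 = 458.94 thousand.
Numerator = 35.77 + 3.92 + 18.99 = 58.68 thousand.
Denominator = 458.94 + 3.92 = 462.86 thousand.
Broad rate = 58.68 / 462.86 = 12.68%.
Headline unemployment rate = 35.77 / 458.94 = 7.79%.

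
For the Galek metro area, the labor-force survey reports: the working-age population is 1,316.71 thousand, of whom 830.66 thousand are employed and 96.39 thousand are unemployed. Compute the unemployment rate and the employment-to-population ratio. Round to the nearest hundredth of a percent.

Labor force = employed + unemployed = 830.66 + 96.39 = 927.05 thousand.
Unemployment rate = 96.39 / 927.05 = 10.40%.
Employment-population ratio = 830.66 / 1,316.71 = 63.09%.

Unemployment rate ≈ 10.40%; employment-population ratio ≈ 63.09%.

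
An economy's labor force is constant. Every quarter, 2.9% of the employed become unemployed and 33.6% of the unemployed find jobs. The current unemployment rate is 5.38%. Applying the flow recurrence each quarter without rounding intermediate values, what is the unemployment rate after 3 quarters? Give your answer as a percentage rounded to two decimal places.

Unemployment rate after three quarters ≈ 7.29%.

With a fixed labor force, u_{t+1} = u_t + s·(1−u_t) − f·u_t = u_t·(1−s−f) + s.
Here 1−s−f = 0.635 and s = 0.029.
u_1 = 0.053800 × 0.635 + 0.029 = 0.063163.
u_2 = 0.063163 × 0.635 + 0.029 = 0.069109.
u_3 = 0.069109 × 0.635 + 0.029 = 0.072884.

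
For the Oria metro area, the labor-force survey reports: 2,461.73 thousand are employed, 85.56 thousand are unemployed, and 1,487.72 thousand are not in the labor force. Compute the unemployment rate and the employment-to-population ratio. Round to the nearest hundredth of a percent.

Labor force = employed + unemployed = 2,461.73 + 85.56 = 2,547.29 thousand.
Working-age population = 2,547.29 + 1,487.72 = 4,035.01 thousand.
Unemployment rate = 85.56 / 2,547.29 = 3.36%.
Employment-population ratio = 2,461.73 / 4,035.01 = 61.01%.

Unemployment rate ≈ 3.36%; employment-population ratio ≈ 61.01%.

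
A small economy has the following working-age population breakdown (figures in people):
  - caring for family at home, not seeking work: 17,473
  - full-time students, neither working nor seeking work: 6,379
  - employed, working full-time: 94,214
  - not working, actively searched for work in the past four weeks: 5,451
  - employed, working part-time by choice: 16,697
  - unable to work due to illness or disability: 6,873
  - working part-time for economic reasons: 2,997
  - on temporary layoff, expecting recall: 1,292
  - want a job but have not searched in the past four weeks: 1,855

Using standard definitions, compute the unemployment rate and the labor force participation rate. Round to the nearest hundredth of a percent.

Employed = 94,214 + 16,697 + 2,997 = 113,908 (anyone who worked, including part-time for economic reasons, counts as employed).
Unemployed = 5,451 + 1,292 = 6,743 (jobless and actively searching, or on temporary layoff).
Labor force = 113,908 + 6,743 = 120,651.
Not in labor force = 17,473 + 6,379 + 6,873 + 1,855 = 32,580 (those not working and not actively searching are outside the labor force — including those who want a job but have given up searching).
Civilian working-age population = 120,651 + 32,580 = 153,231.
Unemployment rate = 6,743 / 120,651 = 5.59%.
Labor force participation rate = 120,651 / 153,231 = 78.74%.

Unemployment rate ≈ 5.59%; labor force participation rate ≈ 78.74%.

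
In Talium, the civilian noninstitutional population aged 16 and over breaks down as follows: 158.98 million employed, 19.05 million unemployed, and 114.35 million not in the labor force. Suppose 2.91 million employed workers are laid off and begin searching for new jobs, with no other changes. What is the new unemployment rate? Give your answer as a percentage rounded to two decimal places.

Initially, labor force = 158.98 + 19.05 = 178.03 million, so u = 19.05/178.03 = 10.70%.
After the change, employed falls and unemployed rises by 2.91; labor force unchanged → E = 156.07, U = 21.96, labor force = 178.03 million.
New unemployment rate = 21.96 / 178.03 = 12.33%.

New unemployment rate ≈ 12.33%.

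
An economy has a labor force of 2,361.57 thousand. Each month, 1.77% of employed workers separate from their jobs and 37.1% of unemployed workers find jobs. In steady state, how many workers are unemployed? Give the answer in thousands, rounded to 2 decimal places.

Steady-state unemployment rate u* = s/(s+f) = 1.77/(1.77+37.1) = 0.045536.
Unemployed = u* × labor force = 0.045536 × 2,361.57 ≈ 107.54 thousand.

About 107.54 thousand are unemployed in steady state.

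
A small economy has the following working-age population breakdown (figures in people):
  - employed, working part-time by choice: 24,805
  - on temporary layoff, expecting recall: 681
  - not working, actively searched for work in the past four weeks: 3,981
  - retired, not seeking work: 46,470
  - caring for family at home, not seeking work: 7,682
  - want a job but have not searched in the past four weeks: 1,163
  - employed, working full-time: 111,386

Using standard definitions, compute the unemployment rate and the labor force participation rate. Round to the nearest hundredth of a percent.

Employed = 24,805 + 111,386 = 136,191.
Unemployed = 681 + 3,981 = 4,662 (jobless and actively searching, or on temporary layoff).
Labor force = 136,191 + 4,662 = 140,853.
Not in labor force = 46,470 + 7,682 + 1,163 = 55,315 (those not working and not actively searching are outside the labor force — including those who want a job but have given up searching).
Civilian working-age population = 140,853 + 55,315 = 196,168.
Unemployment rate = 4,662 / 140,853 = 3.31%.
Labor force participation rate = 140,853 / 196,168 = 71.80%.

Unemployment rate ≈ 3.31%; labor force participation rate ≈ 71.80%.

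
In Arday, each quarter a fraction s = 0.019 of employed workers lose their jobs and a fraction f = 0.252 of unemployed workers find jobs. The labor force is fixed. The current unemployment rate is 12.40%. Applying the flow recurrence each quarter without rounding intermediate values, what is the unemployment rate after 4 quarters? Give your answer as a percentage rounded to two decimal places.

Unemployment rate after four quarters ≈ 8.53%.

With a fixed labor force, u_{t+1} = u_t + s·(1−u_t) − f·u_t = u_t·(1−s−f) + s.
Here 1−s−f = 0.729 and s = 0.019.
u_1 = 0.124000 × 0.729 + 0.019 = 0.109396.
u_2 = 0.109396 × 0.729 + 0.019 = 0.098750.
u_3 = 0.098750 × 0.729 + 0.019 = 0.090989.
u_4 = 0.090989 × 0.729 + 0.019 = 0.085331.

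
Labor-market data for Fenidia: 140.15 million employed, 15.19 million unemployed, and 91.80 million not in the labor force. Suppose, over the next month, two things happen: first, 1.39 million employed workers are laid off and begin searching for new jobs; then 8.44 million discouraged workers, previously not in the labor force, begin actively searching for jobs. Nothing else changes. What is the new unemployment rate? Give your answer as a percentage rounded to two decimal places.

Initially, labor force = 140.15 + 15.19 = 155.34 million, so u = 15.19/155.34 = 9.78%.
After the first change, employed falls and unemployed rises by 1.39; labor force unchanged → E = 138.76, U = 16.58, labor force = 155.34 million.
After the second change, unemployed and labor force both rise by 8.44 → E = 138.76, U = 25.02, labor force = 163.78 million.
New unemployment rate = 25.02 / 163.78 = 15.28%.

New unemployment rate ≈ 15.28%.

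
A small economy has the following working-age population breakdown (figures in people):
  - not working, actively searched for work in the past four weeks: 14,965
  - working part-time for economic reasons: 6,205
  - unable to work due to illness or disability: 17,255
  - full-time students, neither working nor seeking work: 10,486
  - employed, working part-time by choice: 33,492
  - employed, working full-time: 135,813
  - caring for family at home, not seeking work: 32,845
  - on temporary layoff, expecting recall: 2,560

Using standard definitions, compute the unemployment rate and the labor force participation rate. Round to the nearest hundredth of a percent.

Employed = 6,205 + 33,492 + 135,813 = 175,510 (anyone who worked, including part-time for economic reasons, counts as employed).
Unemployed = 14,965 + 2,560 = 17,525 (jobless and actively searching, or on temporary layoff).
Labor force = 175,510 + 17,525 = 193,035.
Not in labor force = 17,255 + 10,486 + 32,845 = 60,586 (those not working and not actively searching are outside the labor force).
Civilian working-age population = 193,035 + 60,586 = 253,621.
Unemployment rate = 17,525 / 193,035 = 9.08%.
Labor force participation rate = 193,035 / 253,621 = 76.11%.

Unemployment rate ≈ 9.08%; labor force participation rate ≈ 76.11%.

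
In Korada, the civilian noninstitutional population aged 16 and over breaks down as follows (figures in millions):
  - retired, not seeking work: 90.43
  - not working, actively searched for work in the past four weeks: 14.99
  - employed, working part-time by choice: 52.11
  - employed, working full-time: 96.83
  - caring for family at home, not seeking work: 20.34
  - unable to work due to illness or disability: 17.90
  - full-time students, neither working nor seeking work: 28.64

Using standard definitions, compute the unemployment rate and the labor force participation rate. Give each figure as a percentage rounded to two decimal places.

Unemployment rate ≈ 9.14%; labor force participation rate ≈ 51.03%.

Employed = 52.11 + 96.83 = 148.94 million.
Unemployed = 14.99 million.
Labor force = 148.94 + 14.99 = 163.93 million.
Not in labor force = 90.43 + 20.34 + 17.90 + 28.64 = 157.31 million (those not working and not actively searching are outside the labor force).
Civilian working-age population = 163.93 + 157.31 = 321.24 million.
Unemployment rate = 14.99 / 163.93 = 9.14%.
Labor force participation rate = 163.93 / 321.24 = 51.03%.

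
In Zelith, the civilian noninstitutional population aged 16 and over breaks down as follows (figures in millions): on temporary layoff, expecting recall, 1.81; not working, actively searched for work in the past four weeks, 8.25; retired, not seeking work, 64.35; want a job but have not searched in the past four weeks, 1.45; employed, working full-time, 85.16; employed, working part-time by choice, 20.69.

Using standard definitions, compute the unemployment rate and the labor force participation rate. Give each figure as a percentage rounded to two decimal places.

Unemployment rate ≈ 8.68%; labor force participation rate ≈ 63.79%.

Employed = 85.16 + 20.69 = 105.85 million.
Unemployed = 1.81 + 8.25 = 10.06 million (jobless and actively searching, or on temporary layoff).
Labor force = 105.85 + 10.06 = 115.91 million.
Not in labor force = 64.35 + 1.45 = 65.80 million (those not working and not actively searching are outside the labor force — including those who want a job but have given up searching).
Civilian working-age population = 115.91 + 65.80 = 181.71 million.
Unemployment rate = 10.06 / 115.91 = 8.68%.
Labor force participation rate = 115.91 / 181.71 = 63.79%.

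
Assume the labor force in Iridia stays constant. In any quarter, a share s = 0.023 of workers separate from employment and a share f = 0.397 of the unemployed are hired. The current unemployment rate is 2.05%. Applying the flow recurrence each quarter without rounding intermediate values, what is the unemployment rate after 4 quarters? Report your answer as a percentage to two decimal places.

With a fixed labor force, u_{t+1} = u_t + s·(1−u_t) − f·u_t = u_t·(1−s−f) + s.
Here 1−s−f = 0.580 and s = 0.023.
u_1 = 0.020500 × 0.580 + 0.023 = 0.034890.
u_2 = 0.034890 × 0.580 + 0.023 = 0.043236.
u_3 = 0.043236 × 0.580 + 0.023 = 0.048077.
u_4 = 0.048077 × 0.580 + 0.023 = 0.050885.

Unemployment rate after four quarters ≈ 5.09%.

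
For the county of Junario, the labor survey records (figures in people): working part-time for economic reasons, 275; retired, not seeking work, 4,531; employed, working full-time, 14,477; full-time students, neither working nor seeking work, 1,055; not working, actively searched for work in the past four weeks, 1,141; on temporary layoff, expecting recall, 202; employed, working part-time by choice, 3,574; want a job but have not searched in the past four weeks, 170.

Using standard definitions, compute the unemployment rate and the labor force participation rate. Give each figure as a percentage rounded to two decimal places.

Employed = 275 + 14,477 + 3,574 = 18,326 (anyone who worked, including part-time for economic reasons, counts as employed).
Unemployed = 1,141 + 202 = 1,343 (jobless and actively searching, or on temporary layoff).
Labor force = 18,326 + 1,343 = 19,669.
Not in labor force = 4,531 + 1,055 + 170 = 5,756 (those not working and not actively searching are outside the labor force — including those who want a job but have given up searching).
Civilian working-age population = 19,669 + 5,756 = 25,425.
Unemployment rate = 1,343 / 19,669 = 6.83%.
Labor force participation rate = 19,669 / 25,425 = 77.36%.

Unemployment rate ≈ 6.83%; labor force participation rate ≈ 77.36%.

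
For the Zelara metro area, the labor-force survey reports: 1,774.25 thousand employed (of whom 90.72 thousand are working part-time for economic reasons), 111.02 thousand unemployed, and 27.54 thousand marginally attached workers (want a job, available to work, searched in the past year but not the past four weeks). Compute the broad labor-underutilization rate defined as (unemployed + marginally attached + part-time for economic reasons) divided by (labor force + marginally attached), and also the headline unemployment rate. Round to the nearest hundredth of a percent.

Labor force = 1,774.25 + 111.02 = 1,885.27 thousand.
Numerator = 111.02 + 27.54 + 90.72 = 229.28 thousand.
Denominator = 1,885.27 + 27.54 = 1,912.81 thousand.
Broad rate = 229.28 / 1,912.81 = 11.99%.
Headline unemployment rate = 111.02 / 1,885.27 = 5.89%.

Broad underutilization rate ≈ 11.99%; headline unemployment rate ≈ 5.89%.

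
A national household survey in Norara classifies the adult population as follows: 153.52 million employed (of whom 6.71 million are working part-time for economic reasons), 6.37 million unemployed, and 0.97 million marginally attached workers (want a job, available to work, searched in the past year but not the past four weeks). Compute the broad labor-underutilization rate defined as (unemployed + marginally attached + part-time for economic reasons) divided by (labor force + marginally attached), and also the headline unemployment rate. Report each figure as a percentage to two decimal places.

Broad underutilization rate ≈ 8.73%; headline unemployment rate ≈ 3.98%.

Labor force = 153.52 + 6.37 = 159.89 million.
Numerator = 6.37 + 0.97 + 6.71 = 14.05 million.
Denominator = 159.89 + 0.97 = 160.86 million.
Broad rate = 14.05 / 160.86 = 8.73%.
Headline unemployment rate = 6.37 / 159.89 = 3.98%.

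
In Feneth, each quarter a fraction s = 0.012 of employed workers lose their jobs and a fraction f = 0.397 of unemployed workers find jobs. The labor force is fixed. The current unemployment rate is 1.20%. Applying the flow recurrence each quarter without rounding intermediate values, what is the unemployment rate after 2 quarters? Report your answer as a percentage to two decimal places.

With a fixed labor force, u_{t+1} = u_t + s·(1−u_t) − f·u_t = u_t·(1−s−f) + s.
Here 1−s−f = 0.591 and s = 0.012.
u_1 = 0.012000 × 0.591 + 0.012 = 0.019092.
u_2 = 0.019092 × 0.591 + 0.012 = 0.023283.

Unemployment rate after two quarters ≈ 2.33%.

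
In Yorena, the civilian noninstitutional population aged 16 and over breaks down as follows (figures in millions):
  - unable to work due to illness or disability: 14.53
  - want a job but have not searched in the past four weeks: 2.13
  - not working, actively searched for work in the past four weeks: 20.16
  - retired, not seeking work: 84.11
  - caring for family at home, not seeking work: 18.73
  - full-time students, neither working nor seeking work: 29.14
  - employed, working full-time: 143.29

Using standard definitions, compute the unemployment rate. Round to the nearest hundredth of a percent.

Employed = 143.29 million.
Unemployed = 20.16 million.
Labor force = 143.29 + 20.16 = 163.45 million.
Unemployment rate = 20.16 / 163.45 = 12.33%.

Unemployment rate ≈ 12.33%.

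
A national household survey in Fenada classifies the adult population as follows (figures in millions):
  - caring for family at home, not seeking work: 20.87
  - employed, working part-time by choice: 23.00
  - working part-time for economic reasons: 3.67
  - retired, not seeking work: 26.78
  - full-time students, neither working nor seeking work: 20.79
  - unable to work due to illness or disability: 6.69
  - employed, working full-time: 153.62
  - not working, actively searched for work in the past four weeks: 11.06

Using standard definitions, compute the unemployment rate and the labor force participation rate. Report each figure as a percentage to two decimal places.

Employed = 23.00 + 3.67 + 153.62 = 180.29 million (anyone who worked, including part-time for economic reasons, counts as employed).
Unemployed = 11.06 million.
Labor force = 180.29 + 11.06 = 191.35 million.
Not in labor force = 20.87 + 26.78 + 20.79 + 6.69 = 75.13 million (those not working and not actively searching are outside the labor force).
Civilian working-age population = 191.35 + 75.13 = 266.48 million.
Unemployment rate = 11.06 / 191.35 = 5.78%.
Labor force participation rate = 191.35 / 266.48 = 71.81%.

Unemployment rate ≈ 5.78%; labor force participation rate ≈ 71.81%.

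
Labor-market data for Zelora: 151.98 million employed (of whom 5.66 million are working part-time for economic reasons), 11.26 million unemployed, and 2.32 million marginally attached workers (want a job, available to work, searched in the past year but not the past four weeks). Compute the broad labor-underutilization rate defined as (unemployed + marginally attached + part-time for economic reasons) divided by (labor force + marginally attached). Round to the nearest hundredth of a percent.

Labor force = 151.98 + 11.26 = 163.24 million.
Numerator = 11.26 + 2.32 + 5.66 = 19.24 million.
Denominator = 163.24 + 2.32 = 165.56 million.
Broad rate = 19.24 / 165.56 = 11.62%.

Broad underutilization rate ≈ 11.62%.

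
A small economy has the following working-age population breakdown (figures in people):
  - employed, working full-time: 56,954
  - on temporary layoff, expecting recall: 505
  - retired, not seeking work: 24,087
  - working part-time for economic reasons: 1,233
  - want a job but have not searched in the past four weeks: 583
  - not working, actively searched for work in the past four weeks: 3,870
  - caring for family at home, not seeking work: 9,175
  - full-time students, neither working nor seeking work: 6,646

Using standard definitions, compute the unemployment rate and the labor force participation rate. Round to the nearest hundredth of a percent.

Unemployment rate ≈ 6.99%; labor force participation rate ≈ 60.71%.

Employed = 56,954 + 1,233 = 58,187 (anyone who worked, including part-time for economic reasons, counts as employed).
Unemployed = 505 + 3,870 = 4,375 (jobless and actively searching, or on temporary layoff).
Labor force = 58,187 + 4,375 = 62,562.
Not in labor force = 24,087 + 583 + 9,175 + 6,646 = 40,491 (those not working and not actively searching are outside the labor force — including those who want a job but have given up searching).
Civilian working-age population = 62,562 + 40,491 = 103,053.
Unemployment rate = 4,375 / 62,562 = 6.99%.
Labor force participation rate = 62,562 / 103,053 = 60.71%.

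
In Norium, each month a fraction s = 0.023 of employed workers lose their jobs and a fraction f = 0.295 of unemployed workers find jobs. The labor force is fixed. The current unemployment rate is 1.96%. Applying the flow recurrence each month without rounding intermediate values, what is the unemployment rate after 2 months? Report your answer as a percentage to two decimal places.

Unemployment rate after two months ≈ 4.78%.

With a fixed labor force, u_{t+1} = u_t + s·(1−u_t) − f·u_t = u_t·(1−s−f) + s.
Here 1−s−f = 0.682 and s = 0.023.
u_1 = 0.019600 × 0.682 + 0.023 = 0.036367.
u_2 = 0.036367 × 0.682 + 0.023 = 0.047802.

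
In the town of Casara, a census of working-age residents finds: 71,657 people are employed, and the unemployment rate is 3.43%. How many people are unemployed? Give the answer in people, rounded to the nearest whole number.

Let U be the number unemployed. The labor force is E + U, and U/(E+U) = 0.0343.
So U = 0.0343 × 71,657 / (1 − 0.0343) = 2457.84 / 0.9657 ≈ 2,545.

About 2,545 are unemployed.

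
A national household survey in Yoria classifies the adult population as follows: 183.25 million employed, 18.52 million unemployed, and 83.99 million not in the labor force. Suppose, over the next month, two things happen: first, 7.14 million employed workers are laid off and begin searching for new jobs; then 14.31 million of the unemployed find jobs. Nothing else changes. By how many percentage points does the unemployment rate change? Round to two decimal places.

The unemployment rate changes by −3.55 percentage points.

Initially, labor force = 183.25 + 18.52 = 201.77 million, so u = 18.52/201.77 = 9.18%.
After the first change, employed falls and unemployed rises by 7.14; labor force unchanged → E = 176.11, U = 25.66, labor force = 201.77 million.
After the second change, unemployed falls and employed rises by 14.31; labor force unchanged → E = 190.42, U = 11.35, labor force = 201.77 million.
New unemployment rate = 11.35 / 201.77 = 5.63%.
Change = 5.63% − 9.18% = −3.55 percentage points.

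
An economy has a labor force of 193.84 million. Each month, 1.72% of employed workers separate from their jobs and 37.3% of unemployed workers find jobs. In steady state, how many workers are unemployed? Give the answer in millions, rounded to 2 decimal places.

Steady-state unemployment rate u* = s/(s+f) = 1.72/(1.72+37.3) = 0.044080.
Unemployed = u* × labor force = 0.044080 × 193.84 ≈ 8.54 million.

About 8.54 million are unemployed in steady state.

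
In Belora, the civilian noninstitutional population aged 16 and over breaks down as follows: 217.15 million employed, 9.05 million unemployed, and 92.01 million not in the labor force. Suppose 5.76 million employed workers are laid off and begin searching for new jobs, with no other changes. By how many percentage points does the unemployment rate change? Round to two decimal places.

Initially, labor force = 217.15 + 9.05 = 226.20 million, so u = 9.05/226.20 = 4.00%.
After the change, employed falls and unemployed rises by 5.76; labor force unchanged → E = 211.39, U = 14.81, labor force = 226.20 million.
New unemployment rate = 14.81 / 226.20 = 6.55%.
Change = 6.55% − 4.00% = +2.55 percentage points.

The unemployment rate changes by +2.55 percentage points.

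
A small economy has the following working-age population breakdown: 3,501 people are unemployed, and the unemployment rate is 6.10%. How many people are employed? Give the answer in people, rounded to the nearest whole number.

Labor force = U / u = 3,501 / 0.0610 ≈ 57,393.
Employed = labor force − unemployed = 57,393 − 3,501 = 53,892.

About 53,892 are employed.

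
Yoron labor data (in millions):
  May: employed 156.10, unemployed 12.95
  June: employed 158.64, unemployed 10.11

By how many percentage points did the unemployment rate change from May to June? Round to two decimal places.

May: labor force = 156.10 + 12.95 = 169.05; u = 12.95/169.05 = 7.66%.
June: labor force = 158.64 + 10.11 = 168.75; u = 10.11/168.75 = 5.99%.
Change = 5.99% − 7.66% = −1.67 pp.

The unemployment rate changed by −1.67 percentage points.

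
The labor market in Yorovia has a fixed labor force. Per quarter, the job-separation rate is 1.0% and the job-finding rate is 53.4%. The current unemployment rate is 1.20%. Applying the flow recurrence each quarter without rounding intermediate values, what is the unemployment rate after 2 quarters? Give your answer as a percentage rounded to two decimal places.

Unemployment rate after two quarters ≈ 1.71%.

With a fixed labor force, u_{t+1} = u_t + s·(1−u_t) − f·u_t = u_t·(1−s−f) + s.
Here 1−s−f = 0.456 and s = 0.010.
u_1 = 0.012000 × 0.456 + 0.010 = 0.015472.
u_2 = 0.015472 × 0.456 + 0.010 = 0.017055.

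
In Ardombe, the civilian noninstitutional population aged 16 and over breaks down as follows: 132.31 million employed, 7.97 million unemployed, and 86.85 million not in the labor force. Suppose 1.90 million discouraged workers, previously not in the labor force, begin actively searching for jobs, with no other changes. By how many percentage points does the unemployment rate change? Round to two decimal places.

Initially, labor force = 132.31 + 7.97 = 140.28 million, so u = 7.97/140.28 = 5.68%.
After the change, unemployed and labor force both rise by 1.90 → E = 132.31, U = 9.87, labor force = 142.18 million.
New unemployment rate = 9.87 / 142.18 = 6.94%.
Change = 6.94% − 5.68% = +1.26 percentage points.

The unemployment rate changes by +1.26 percentage points.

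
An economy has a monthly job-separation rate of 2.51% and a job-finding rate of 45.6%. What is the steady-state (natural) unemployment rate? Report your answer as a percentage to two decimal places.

At steady state the flows balance: s·E = f·U, so U/(E+U) = s/(s+f).
u* = 2.51 / (2.51 + 45.6) = 2.51 / 48.11 = 5.22%.

Steady-state unemployment rate ≈ 5.22%.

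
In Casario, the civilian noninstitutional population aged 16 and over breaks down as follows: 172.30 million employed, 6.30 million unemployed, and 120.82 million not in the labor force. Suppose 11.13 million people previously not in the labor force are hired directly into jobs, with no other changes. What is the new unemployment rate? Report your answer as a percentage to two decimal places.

Initially, labor force = 172.30 + 6.30 = 178.60 million, so u = 6.30/178.60 = 3.53%.
After the change, employed and labor force both rise by 11.13; unemployed unchanged → E = 183.43, U = 6.30, labor force = 189.73 million.
New unemployment rate = 6.30 / 189.73 = 3.32%.

New unemployment rate ≈ 3.32%.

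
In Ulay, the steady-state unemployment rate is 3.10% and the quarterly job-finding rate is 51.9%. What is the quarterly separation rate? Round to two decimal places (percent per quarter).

Separation rate ≈ 1.66% per quarter.

From u* = s/(s+f): s = u·f/(1−u).
s = 0.0310 × 51.9 / (1 − 0.0310) = 1.6089 / 0.9690 ≈ 1.66% per quarter.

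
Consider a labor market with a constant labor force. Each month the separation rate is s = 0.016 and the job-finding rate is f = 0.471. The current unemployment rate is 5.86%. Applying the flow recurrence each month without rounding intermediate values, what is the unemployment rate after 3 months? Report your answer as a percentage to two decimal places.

With a fixed labor force, u_{t+1} = u_t + s·(1−u_t) − f·u_t = u_t·(1−s−f) + s.
Here 1−s−f = 0.513 and s = 0.016.
u_1 = 0.058600 × 0.513 + 0.016 = 0.046062.
u_2 = 0.046062 × 0.513 + 0.016 = 0.039630.
u_3 = 0.039630 × 0.513 + 0.016 = 0.036330.

Unemployment rate after three months ≈ 3.63%.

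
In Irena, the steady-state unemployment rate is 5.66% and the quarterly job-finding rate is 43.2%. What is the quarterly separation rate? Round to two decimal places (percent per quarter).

Separation rate ≈ 2.59% per quarter.

From u* = s/(s+f): s = u·f/(1−u).
s = 0.0566 × 43.2 / (1 − 0.0566) = 2.4451 / 0.9434 ≈ 2.59% per quarter.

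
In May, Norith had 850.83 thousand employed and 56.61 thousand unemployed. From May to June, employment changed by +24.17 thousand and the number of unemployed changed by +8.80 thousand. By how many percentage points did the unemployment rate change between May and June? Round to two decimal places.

The unemployment rate changed by +0.72 percentage points.

May: labor force = 850.83 + 56.61 = 907.44; u = 56.61/907.44 = 6.24%.
June: labor force = 875.00 + 65.41 = 940.41; u = 65.41/940.41 = 6.96%.
Change = 6.96% − 6.24% = +0.72 pp.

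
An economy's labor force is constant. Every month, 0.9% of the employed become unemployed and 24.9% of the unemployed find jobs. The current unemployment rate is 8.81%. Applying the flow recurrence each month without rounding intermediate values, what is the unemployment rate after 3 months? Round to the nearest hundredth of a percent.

Unemployment rate after three months ≈ 5.66%.

With a fixed labor force, u_{t+1} = u_t + s·(1−u_t) − f·u_t = u_t·(1−s−f) + s.
Here 1−s−f = 0.742 and s = 0.009.
u_1 = 0.088100 × 0.742 + 0.009 = 0.074370.
u_2 = 0.074370 × 0.742 + 0.009 = 0.064183.
u_3 = 0.064183 × 0.742 + 0.009 = 0.056624.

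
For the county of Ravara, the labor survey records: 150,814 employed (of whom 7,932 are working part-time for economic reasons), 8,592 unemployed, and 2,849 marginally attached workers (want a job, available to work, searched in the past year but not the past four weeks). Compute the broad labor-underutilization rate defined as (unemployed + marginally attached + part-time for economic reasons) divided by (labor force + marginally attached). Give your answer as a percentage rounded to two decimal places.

Labor force = 150,814 + 8,592 = 159,406.
Numerator = 8,592 + 2,849 + 7,932 = 19,373.
Denominator = 159,406 + 2,849 = 162,255.
Broad rate = 19,373 / 162,255 = 11.94%.

Broad underutilization rate ≈ 11.94%.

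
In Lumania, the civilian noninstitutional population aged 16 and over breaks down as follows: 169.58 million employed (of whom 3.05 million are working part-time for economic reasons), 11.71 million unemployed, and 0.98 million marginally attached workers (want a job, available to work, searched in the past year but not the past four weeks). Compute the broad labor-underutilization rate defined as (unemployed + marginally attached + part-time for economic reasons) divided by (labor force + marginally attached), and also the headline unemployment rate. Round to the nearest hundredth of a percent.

Labor force = 169.58 + 11.71 = 181.29 million.
Numerator = 11.71 + 0.98 + 3.05 = 15.74 million.
Denominator = 181.29 + 0.98 = 182.27 million.
Broad rate = 15.74 / 182.27 = 8.64%.
Headline unemployment rate = 11.71 / 181.29 = 6.46%.

Broad underutilization rate ≈ 8.64%; headline unemployment rate ≈ 6.46%.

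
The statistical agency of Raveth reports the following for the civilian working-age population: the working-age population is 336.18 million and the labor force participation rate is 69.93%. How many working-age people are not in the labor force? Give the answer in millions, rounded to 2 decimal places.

About 101.09 million are not in the labor force.

Share not in the labor force = 1 − 0.6993 = 0.3007.
Not in labor force = 0.3007 × 336.18 ≈ 101.09 million.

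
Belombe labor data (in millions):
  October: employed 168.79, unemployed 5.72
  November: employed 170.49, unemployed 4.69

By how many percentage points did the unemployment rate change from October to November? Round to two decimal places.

The unemployment rate changed by −0.60 percentage points.

October: labor force = 168.79 + 5.72 = 174.51; u = 5.72/174.51 = 3.28%.
November: labor force = 170.49 + 4.69 = 175.18; u = 4.69/175.18 = 2.68%.
Change = 2.68% − 3.28% = −0.60 pp.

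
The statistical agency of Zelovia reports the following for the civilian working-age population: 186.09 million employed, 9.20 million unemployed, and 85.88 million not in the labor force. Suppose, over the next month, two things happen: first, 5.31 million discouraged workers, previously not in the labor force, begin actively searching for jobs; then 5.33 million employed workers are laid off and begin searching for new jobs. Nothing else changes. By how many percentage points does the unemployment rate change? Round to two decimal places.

Initially, labor force = 186.09 + 9.20 = 195.29 million, so u = 9.20/195.29 = 4.71%.
After the first change, unemployed and labor force both rise by 5.31 → E = 186.09, U = 14.51, labor force = 200.60 million.
After the second change, employed falls and unemployed rises by 5.33; labor force unchanged → E = 180.76, U = 19.84, labor force = 200.60 million.
New unemployment rate = 19.84 / 200.60 = 9.89%.
Change = 9.89% − 4.71% = +5.18 percentage points.

The unemployment rate changes by +5.18 percentage points.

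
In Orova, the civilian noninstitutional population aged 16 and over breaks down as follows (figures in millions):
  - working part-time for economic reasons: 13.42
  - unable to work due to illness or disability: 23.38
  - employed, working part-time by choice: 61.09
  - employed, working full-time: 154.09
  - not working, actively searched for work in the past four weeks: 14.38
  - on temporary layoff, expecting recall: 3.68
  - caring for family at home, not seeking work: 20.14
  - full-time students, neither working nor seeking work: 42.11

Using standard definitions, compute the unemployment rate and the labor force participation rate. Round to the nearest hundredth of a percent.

Employed = 13.42 + 61.09 + 154.09 = 228.60 million (anyone who worked, including part-time for economic reasons, counts as employed).
Unemployed = 14.38 + 3.68 = 18.06 million (jobless and actively searching, or on temporary layoff).
Labor force = 228.60 + 18.06 = 246.66 million.
Not in labor force = 23.38 + 20.14 + 42.11 = 85.63 million (those not working and not actively searching are outside the labor force).
Civilian working-age population = 246.66 + 85.63 = 332.29 million.
Unemployment rate = 18.06 / 246.66 = 7.32%.
Labor force participation rate = 246.66 / 332.29 = 74.23%.

Unemployment rate ≈ 7.32%; labor force participation rate ≈ 74.23%.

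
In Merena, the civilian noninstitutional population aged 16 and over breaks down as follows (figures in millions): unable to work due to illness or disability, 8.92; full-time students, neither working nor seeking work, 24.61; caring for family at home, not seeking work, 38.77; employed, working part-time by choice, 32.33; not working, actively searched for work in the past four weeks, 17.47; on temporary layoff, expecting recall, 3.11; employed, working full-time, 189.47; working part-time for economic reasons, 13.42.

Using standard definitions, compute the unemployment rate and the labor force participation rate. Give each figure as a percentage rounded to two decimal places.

Unemployment rate ≈ 8.05%; labor force participation rate ≈ 77.96%.

Employed = 32.33 + 189.47 + 13.42 = 235.22 million (anyone who worked, including part-time for economic reasons, counts as employed).
Unemployed = 17.47 + 3.11 = 20.58 million (jobless and actively searching, or on temporary layoff).
Labor force = 235.22 + 20.58 = 255.80 million.
Not in labor force = 8.92 + 24.61 + 38.77 = 72.30 million (those not working and not actively searching are outside the labor force).
Civilian working-age population = 255.80 + 72.30 = 328.10 million.
Unemployment rate = 20.58 / 255.80 = 8.05%.
Labor force participation rate = 255.80 / 328.10 = 77.96%.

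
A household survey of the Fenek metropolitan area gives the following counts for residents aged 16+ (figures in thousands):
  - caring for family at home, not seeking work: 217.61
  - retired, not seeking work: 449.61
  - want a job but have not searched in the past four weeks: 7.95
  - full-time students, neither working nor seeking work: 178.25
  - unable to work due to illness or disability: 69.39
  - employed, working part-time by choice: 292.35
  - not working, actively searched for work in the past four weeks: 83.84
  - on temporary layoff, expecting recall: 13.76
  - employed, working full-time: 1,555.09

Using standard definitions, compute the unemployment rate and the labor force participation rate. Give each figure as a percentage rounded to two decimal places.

Employed = 292.35 + 1,555.09 = 1,847.44 thousand.
Unemployed = 83.84 + 13.76 = 97.60 thousand (jobless and actively searching, or on temporary layoff).
Labor force = 1,847.44 + 97.60 = 1,945.04 thousand.
Not in labor force = 217.61 + 449.61 + 7.95 + 178.25 + 69.39 = 922.81 thousand (those not working and not actively searching are outside the labor force — including those who want a job but have given up searching).
Civilian working-age population = 1,945.04 + 922.81 = 2,867.85 thousand.
Unemployment rate = 97.60 / 1,945.04 = 5.02%.
Labor force participation rate = 1,945.04 / 2,867.85 = 67.82%.

Unemployment rate ≈ 5.02%; labor force participation rate ≈ 67.82%.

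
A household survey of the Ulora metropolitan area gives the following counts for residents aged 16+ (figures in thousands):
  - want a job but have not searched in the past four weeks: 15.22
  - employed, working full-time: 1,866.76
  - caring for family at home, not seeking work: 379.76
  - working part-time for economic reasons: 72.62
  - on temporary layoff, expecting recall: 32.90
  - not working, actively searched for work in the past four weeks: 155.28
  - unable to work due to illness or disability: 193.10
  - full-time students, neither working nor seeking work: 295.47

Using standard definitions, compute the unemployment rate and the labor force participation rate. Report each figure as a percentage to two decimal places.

Unemployment rate ≈ 8.84%; labor force participation rate ≈ 70.66%.

Employed = 1,866.76 + 72.62 = 1,939.38 thousand (anyone who worked, including part-time for economic reasons, counts as employed).
Unemployed = 32.90 + 155.28 = 188.18 thousand (jobless and actively searching, or on temporary layoff).
Labor force = 1,939.38 + 188.18 = 2,127.56 thousand.
Not in labor force = 15.22 + 379.76 + 193.10 + 295.47 = 883.55 thousand (those not working and not actively searching are outside the labor force — including those who want a job but have given up searching).
Civilian working-age population = 2,127.56 + 883.55 = 3,011.11 thousand.
Unemployment rate = 188.18 / 2,127.56 = 8.84%.
Labor force participation rate = 2,127.56 / 3,011.11 = 70.66%.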